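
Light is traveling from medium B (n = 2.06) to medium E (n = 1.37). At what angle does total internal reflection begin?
θc = arcsin(n₂/n₁) = 41.69°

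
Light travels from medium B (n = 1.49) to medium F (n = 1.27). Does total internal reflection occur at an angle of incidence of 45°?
θc = arcsin(n₂/n₁) = 58.47°; 45° < θc, so no — the ray refracts.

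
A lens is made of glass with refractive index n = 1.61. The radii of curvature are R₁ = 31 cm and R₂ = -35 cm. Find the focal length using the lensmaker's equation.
1/f = (n − 1)(1/R₁ − 1/R₂) → f = 26.95 cm (converging lens)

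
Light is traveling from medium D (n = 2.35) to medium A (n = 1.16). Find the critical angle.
θc = arcsin(n₂/n₁) = 29.58°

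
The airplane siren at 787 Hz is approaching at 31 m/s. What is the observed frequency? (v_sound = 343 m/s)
f_obs = f·v/(v − v_s) = 865.2 Hz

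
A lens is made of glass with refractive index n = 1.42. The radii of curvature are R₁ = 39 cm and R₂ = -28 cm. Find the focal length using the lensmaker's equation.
1/f = (n − 1)(1/R₁ − 1/R₂) → f = 38.81 cm (converging lens)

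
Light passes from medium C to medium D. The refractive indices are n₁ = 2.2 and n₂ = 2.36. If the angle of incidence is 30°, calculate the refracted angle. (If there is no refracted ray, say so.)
sin θ₂ = (n₁/n₂)·sin θ₁ = 0.4661 → θ₂ = 27.78°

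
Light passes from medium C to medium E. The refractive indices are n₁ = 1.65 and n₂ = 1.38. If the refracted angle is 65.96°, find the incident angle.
sin θ₁ = (n₂/n₁)·sin θ₂ → θ₁ = 49.8°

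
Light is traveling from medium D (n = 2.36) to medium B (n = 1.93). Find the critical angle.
θc = arcsin(n₂/n₁) = 54.86°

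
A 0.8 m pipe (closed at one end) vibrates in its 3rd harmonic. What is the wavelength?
λₙ = 4L/n = 1.067 m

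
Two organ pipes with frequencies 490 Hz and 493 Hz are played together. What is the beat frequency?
3 Hz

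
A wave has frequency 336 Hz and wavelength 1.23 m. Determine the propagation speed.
v = fλ = 413.3 m/s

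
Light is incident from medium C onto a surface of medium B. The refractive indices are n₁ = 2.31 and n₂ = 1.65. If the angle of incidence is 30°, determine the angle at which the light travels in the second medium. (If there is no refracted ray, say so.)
sin θ₂ = (n₁/n₂)·sin θ₁ = 0.7 → θ₂ = 44.43°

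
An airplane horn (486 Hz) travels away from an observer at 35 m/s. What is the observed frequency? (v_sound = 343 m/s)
f_obs = f·v/(v + v_s) = 441 Hz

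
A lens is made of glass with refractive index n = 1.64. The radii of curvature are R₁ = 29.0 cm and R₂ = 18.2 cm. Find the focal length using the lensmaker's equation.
1/f = (n − 1)(1/R₁ − 1/R₂) → f = -76.36 cm (diverging lens)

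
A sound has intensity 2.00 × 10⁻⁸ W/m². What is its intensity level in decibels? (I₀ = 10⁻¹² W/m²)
β = 10·log₁₀(I/I₀) = 43.01 dB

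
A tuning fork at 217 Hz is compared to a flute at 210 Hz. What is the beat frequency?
7 Hz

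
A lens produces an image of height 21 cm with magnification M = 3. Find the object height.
ho = |hi|/|M| = 7 cm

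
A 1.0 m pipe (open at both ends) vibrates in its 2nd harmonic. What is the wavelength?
λₙ = 2L/n = 1 m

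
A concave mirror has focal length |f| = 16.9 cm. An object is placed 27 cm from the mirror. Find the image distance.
f = +16.9 cm (concave); 1/di = 1/f − 1/do → di = 45.18 cm (real image, in front of mirror)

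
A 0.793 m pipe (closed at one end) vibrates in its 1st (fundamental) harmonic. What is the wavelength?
λₙ = 4L/n = 3.172 m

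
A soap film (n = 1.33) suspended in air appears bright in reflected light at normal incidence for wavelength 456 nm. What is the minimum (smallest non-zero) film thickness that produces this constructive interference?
2nt = (m − ½)λ with m = 1 → t = (m − ½)λ/(2n) = 85.71 nm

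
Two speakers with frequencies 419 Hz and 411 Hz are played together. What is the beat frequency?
8 Hz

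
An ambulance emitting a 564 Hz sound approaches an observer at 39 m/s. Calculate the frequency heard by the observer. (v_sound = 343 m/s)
f_obs = f·v/(v − v_s) = 636.4 Hz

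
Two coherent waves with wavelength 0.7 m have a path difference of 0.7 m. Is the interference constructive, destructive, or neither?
constructive — path difference = 1λ, a whole number of wavelengths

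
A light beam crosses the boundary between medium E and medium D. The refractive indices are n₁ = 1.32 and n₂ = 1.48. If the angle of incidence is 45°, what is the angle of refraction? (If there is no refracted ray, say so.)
sin θ₂ = (n₁/n₂)·sin θ₁ = 0.6307 → θ₂ = 39.1°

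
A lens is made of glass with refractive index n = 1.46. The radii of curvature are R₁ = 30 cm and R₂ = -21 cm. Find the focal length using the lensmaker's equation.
1/f = (n − 1)(1/R₁ − 1/R₂) → f = 26.85 cm (converging lens)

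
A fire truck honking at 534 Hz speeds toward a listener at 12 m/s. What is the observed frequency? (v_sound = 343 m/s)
f_obs = f·v/(v − v_s) = 553.4 Hz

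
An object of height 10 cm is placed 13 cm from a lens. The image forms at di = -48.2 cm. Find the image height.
hi = (-di/do) × ho = 37.08 cm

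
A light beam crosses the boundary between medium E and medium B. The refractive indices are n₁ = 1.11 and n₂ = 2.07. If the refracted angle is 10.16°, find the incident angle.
sin θ₁ = (n₂/n₁)·sin θ₂ → θ₁ = 19.21°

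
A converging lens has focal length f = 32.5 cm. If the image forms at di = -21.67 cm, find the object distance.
1/do = 1/f − 1/di → do = 13 cm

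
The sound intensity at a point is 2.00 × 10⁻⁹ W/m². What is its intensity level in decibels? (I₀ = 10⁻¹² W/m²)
β = 10·log₁₀(I/I₀) = 33.01 dB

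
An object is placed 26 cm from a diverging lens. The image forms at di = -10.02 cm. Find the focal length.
1/f = 1/do + 1/di → f = -16.3 cm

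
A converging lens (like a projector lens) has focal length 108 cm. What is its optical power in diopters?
P = 1/f = 0.9259 D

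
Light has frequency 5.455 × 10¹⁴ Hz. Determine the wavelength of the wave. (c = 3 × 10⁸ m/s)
λ = c/f = 550 nm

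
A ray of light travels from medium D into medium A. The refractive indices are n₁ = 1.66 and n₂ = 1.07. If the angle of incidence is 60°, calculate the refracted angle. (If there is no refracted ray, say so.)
sin θ₂ = (n₁/n₂)·sin θ₁ = 1.344 > 1, so there is no refracted ray — the light undergoes total internal reflection.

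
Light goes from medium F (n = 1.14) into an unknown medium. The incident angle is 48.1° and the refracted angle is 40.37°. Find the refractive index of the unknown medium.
n₂ = n₁·sin θ₁ / sin θ₂ = 1.31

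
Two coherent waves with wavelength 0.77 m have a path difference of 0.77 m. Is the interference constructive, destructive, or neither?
constructive — path difference = 1λ, a whole number of wavelengths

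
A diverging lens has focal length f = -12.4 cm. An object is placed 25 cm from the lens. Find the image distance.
1/di = 1/f − 1/do → di = -8.289 cm (virtual image)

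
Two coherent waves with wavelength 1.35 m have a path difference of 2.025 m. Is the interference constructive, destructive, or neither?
destructive — path difference = 1.5λ, an odd multiple of λ/2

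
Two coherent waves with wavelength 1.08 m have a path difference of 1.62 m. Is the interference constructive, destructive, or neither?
destructive — path difference = 1.5λ, an odd multiple of λ/2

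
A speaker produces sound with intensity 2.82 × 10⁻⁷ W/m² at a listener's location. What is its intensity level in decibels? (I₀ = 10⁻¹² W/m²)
β = 10·log₁₀(I/I₀) = 54.5 dB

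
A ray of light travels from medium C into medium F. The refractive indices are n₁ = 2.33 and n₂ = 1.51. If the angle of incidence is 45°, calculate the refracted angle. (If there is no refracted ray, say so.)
sin θ₂ = (n₁/n₂)·sin θ₁ = 1.091 > 1, so there is no refracted ray — the light undergoes total internal reflection.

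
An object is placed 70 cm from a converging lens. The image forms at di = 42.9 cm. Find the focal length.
1/f = 1/do + 1/di → f = 26.6 cm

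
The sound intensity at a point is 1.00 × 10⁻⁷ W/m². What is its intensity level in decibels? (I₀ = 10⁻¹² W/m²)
β = 10·log₁₀(I/I₀) = 50 dB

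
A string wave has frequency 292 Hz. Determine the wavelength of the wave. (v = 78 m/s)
λ = v/f = 0.2671 m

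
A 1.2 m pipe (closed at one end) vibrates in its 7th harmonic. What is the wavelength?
λₙ = 4L/n = 0.6857 m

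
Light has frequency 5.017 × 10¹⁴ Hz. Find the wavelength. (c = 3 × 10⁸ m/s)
λ = c/f = 598 nm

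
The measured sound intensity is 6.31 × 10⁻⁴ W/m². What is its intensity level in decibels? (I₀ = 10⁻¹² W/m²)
β = 10·log₁₀(I/I₀) = 88 dB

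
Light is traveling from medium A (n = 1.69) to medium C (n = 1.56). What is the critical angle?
θc = arcsin(n₂/n₁) = 67.38°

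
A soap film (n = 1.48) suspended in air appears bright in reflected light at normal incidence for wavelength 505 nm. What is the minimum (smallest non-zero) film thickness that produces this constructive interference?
2nt = (m − ½)λ with m = 1 → t = (m − ½)λ/(2n) = 85.3 nm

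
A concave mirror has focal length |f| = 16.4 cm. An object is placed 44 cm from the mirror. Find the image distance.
f = +16.4 cm (concave); 1/di = 1/f − 1/do → di = 26.14 cm (real image, in front of mirror)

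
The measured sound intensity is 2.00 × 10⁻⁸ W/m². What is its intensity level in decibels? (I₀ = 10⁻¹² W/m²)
β = 10·log₁₀(I/I₀) = 43.01 dB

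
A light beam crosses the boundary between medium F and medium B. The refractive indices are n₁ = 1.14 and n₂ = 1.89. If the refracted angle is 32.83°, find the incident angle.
sin θ₁ = (n₂/n₁)·sin θ₂ → θ₁ = 64°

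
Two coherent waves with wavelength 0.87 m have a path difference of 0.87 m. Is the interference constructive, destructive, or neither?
constructive — path difference = 1λ, a whole number of wavelengths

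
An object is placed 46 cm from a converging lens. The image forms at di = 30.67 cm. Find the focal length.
1/f = 1/do + 1/di → f = 18.4 cm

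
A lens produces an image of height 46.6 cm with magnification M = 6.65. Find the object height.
ho = |hi|/|M| = 7.008 cm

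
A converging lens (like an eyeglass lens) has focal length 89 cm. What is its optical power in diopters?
P = 1/f = 1.124 D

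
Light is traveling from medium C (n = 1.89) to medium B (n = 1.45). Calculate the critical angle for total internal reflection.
θc = arcsin(n₂/n₁) = 50.1°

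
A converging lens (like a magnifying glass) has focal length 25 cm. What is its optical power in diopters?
P = 1/f = 4 D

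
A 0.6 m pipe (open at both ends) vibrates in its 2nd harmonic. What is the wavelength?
λₙ = 2L/n = 0.6 m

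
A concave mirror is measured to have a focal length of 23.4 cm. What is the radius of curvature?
R = 2|f| = 46.8 cm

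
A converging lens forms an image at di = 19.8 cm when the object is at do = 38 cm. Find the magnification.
M = −di/do = -0.5211 (inverted image)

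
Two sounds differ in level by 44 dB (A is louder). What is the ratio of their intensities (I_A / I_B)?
I_A/I_B = 10^(Δβ/10) = 25120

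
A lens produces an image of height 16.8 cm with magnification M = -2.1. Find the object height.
ho = |hi|/|M| = 8 cm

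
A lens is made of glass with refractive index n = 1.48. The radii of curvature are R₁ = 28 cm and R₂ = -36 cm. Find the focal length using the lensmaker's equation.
1/f = (n − 1)(1/R₁ − 1/R₂) → f = 32.81 cm (converging lens)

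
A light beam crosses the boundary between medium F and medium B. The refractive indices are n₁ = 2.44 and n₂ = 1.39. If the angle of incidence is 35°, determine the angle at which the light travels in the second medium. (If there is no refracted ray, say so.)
sin θ₂ = (n₁/n₂)·sin θ₁ = 1.007 > 1, so there is no refracted ray — the light undergoes total internal reflection.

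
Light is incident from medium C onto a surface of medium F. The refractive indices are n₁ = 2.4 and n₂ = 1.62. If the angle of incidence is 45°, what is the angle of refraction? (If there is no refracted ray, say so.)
sin θ₂ = (n₁/n₂)·sin θ₁ = 1.048 > 1, so there is no refracted ray — the light undergoes total internal reflection.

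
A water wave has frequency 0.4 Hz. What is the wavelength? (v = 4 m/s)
λ = v/f = 10 m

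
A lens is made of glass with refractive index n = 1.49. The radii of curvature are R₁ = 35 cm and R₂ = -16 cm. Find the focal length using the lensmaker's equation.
1/f = (n − 1)(1/R₁ − 1/R₂) → f = 22.41 cm (converging lens)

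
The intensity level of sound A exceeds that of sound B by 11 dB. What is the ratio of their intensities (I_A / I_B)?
I_A/I_B = 10^(Δβ/10) = 12.59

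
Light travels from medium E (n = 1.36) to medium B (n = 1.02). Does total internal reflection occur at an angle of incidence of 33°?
θc = arcsin(n₂/n₁) = 48.59°; 33° < θc, so no — the ray refracts.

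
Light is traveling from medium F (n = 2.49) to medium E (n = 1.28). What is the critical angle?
θc = arcsin(n₂/n₁) = 30.93°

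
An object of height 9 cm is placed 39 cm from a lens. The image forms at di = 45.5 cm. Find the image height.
hi = (-di/do) × ho = -10.5 cm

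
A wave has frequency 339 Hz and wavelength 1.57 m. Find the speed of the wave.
v = fλ = 532.2 m/s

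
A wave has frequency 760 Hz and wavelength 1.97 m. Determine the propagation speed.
v = fλ = 1497 m/s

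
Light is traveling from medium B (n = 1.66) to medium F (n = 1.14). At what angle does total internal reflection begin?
θc = arcsin(n₂/n₁) = 43.37°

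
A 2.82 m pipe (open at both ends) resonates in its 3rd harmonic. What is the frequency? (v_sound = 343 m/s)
fₙ = nv/(2L) = 182.4 Hz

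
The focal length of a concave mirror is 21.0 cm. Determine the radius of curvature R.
R = 2|f| = 42 cm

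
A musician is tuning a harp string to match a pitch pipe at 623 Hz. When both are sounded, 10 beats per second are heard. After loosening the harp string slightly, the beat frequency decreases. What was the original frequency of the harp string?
633 Hz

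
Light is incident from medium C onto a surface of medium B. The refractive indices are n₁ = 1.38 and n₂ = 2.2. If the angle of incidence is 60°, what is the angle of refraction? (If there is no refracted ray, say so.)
sin θ₂ = (n₁/n₂)·sin θ₁ = 0.5432 → θ₂ = 32.9°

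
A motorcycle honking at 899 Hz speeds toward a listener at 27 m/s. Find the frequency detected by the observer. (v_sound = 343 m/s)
f_obs = f·v/(v − v_s) = 975.8 Hz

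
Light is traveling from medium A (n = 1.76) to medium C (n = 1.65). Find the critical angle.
θc = arcsin(n₂/n₁) = 69.64°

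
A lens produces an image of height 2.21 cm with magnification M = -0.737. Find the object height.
ho = |hi|/|M| = 2.999 cm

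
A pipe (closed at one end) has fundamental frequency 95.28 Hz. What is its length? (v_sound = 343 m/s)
L = v/(4f₁) = 0.9 m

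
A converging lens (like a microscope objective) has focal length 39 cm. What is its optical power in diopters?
P = 1/f = 2.564 D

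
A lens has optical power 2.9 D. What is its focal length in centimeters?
f = 1/P = 34.48 cm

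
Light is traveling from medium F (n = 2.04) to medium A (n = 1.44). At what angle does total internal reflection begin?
θc = arcsin(n₂/n₁) = 44.9°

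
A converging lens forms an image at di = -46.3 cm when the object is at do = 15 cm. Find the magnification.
M = −di/do = 3.087 (upright image)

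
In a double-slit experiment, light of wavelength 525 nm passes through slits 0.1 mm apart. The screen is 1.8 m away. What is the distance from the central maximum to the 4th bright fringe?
y = mλL/d = 37.8 mm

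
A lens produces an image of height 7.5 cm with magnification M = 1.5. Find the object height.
ho = |hi|/|M| = 5 cm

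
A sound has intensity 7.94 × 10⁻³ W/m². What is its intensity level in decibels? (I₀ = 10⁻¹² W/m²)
β = 10·log₁₀(I/I₀) = 99 dB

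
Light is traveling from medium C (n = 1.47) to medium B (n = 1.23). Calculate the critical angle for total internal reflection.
θc = arcsin(n₂/n₁) = 56.8°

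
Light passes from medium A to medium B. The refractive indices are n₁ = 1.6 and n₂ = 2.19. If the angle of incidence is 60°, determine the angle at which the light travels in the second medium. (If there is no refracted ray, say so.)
sin θ₂ = (n₁/n₂)·sin θ₁ = 0.6327 → θ₂ = 39.25°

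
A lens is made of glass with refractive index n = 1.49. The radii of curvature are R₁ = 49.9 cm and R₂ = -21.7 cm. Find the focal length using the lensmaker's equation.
1/f = (n − 1)(1/R₁ − 1/R₂) → f = 30.86 cm (converging lens)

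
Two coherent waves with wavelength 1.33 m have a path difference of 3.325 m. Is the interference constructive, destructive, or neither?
destructive — path difference = 2.5λ, an odd multiple of λ/2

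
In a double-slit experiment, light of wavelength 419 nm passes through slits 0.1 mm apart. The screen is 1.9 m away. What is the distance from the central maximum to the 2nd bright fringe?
y = mλL/d = 15.92 mm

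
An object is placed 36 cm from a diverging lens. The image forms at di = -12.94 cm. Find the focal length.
1/f = 1/do + 1/di → f = -20.2 cm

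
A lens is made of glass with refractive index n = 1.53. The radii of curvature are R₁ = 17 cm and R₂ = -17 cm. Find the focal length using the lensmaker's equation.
1/f = (n − 1)(1/R₁ − 1/R₂) → f = 16.04 cm (converging lens)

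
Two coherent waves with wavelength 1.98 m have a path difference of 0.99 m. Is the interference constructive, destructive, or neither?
destructive — path difference = 0.5λ, an odd multiple of λ/2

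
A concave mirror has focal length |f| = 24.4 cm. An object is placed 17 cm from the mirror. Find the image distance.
f = +24.4 cm (concave); 1/di = 1/f − 1/do → di = -56.05 cm (virtual image, behind mirror)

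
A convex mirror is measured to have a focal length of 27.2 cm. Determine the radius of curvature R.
R = 2|f| = 54.4 cm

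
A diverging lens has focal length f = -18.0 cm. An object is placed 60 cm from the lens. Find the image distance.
1/di = 1/f − 1/do → di = -13.85 cm (virtual image)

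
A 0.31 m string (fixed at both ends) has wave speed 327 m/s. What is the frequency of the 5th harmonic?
fₙ = nv/(2L) = 2637 Hz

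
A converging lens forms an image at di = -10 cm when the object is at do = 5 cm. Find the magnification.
M = −di/do = 2 (upright image)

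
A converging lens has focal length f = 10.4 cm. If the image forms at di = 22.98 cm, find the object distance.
1/do = 1/f − 1/di → do = 19 cm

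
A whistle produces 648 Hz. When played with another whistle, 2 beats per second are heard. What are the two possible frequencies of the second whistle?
f₂ = 648 ± 2 Hz → 650 Hz or 646 Hz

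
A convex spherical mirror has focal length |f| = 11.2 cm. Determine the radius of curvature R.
R = 2|f| = 22.4 cm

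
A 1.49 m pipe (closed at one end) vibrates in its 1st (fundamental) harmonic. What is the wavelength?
λₙ = 4L/n = 5.96 m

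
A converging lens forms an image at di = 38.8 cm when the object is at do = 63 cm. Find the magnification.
M = −di/do = -0.6159 (inverted image)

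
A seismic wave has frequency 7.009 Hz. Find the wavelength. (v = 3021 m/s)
λ = v/f = 431 m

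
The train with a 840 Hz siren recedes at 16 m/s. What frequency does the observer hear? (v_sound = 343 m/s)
f_obs = f·v/(v + v_s) = 802.6 Hz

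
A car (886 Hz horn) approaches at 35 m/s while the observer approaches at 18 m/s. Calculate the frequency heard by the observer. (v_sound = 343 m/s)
f_obs = f·(v + v_o)/(v − v_s) = 1038 Hz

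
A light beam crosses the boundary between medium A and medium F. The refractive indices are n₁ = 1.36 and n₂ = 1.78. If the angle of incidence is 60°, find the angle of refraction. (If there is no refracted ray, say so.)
sin θ₂ = (n₁/n₂)·sin θ₁ = 0.6617 → θ₂ = 41.43°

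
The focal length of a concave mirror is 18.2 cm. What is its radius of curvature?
R = 2|f| = 36.4 cm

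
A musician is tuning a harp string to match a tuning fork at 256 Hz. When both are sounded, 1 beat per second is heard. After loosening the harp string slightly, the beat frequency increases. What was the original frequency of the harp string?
255 Hz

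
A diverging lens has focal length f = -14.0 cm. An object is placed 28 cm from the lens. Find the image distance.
1/di = 1/f − 1/do → di = -9.333 cm (virtual image)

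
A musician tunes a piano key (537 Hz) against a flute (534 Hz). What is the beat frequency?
3 Hz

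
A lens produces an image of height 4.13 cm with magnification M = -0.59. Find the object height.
ho = |hi|/|M| = 7 cm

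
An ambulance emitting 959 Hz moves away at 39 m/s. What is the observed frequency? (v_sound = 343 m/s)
f_obs = f·v/(v + v_s) = 861.1 Hz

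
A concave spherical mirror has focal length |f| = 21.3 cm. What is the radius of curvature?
R = 2|f| = 42.6 cm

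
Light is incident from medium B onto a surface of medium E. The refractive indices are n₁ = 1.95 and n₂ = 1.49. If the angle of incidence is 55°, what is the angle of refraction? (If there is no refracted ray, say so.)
sin θ₂ = (n₁/n₂)·sin θ₁ = 1.072 > 1, so there is no refracted ray — the light undergoes total internal reflection.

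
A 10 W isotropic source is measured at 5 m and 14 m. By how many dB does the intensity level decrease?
Δβ = 20·log₁₀(r₂/r₁) = 8.943 dB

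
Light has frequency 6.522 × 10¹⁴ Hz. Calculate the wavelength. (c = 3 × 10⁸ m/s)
λ = c/f = 460 nm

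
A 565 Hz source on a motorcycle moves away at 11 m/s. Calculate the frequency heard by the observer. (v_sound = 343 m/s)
f_obs = f·v/(v + v_s) = 547.4 Hz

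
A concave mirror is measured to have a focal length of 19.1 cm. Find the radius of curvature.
R = 2|f| = 38.2 cm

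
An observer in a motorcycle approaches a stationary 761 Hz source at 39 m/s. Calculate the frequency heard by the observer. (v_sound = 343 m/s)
f_obs = f·(v + v_o)/v = 847.5 Hz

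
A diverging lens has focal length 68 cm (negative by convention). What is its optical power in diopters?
P = 1/f = -1.471 D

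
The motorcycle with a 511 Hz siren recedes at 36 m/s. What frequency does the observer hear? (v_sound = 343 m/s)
f_obs = f·v/(v + v_s) = 462.5 Hz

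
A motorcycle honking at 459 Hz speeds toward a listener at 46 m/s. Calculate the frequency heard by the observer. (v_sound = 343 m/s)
f_obs = f·v/(v − v_s) = 530.1 Hz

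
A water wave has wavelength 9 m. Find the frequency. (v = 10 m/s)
f = v/λ = 1.111 Hz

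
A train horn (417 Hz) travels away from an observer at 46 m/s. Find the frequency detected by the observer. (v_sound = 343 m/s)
f_obs = f·v/(v + v_s) = 367.7 Hz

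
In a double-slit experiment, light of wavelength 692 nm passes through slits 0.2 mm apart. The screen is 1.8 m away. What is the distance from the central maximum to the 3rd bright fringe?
y = mλL/d = 18.68 mm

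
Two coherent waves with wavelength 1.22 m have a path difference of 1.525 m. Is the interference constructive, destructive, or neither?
neither (partial) — path difference = 1.25λ, neither a whole number of wavelengths nor an odd multiple of λ/2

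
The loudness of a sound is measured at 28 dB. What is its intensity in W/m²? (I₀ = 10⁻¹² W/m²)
I = I₀·10^(β/10) = 6.31 × 10⁻¹⁰ W/m²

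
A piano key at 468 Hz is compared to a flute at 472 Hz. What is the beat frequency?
4 Hz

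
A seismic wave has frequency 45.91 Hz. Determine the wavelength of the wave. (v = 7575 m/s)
λ = v/f = 165 m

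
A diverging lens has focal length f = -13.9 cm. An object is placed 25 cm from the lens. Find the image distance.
1/di = 1/f − 1/do → di = -8.933 cm (virtual image)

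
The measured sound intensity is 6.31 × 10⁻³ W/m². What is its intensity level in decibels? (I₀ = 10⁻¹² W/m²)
β = 10·log₁₀(I/I₀) = 98 dB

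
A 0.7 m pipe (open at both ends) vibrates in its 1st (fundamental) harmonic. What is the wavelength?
λₙ = 2L/n = 1.4 m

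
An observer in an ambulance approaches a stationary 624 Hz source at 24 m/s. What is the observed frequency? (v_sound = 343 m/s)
f_obs = f·(v + v_o)/v = 667.7 Hz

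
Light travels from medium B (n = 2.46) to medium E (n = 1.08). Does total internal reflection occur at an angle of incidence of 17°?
θc = arcsin(n₂/n₁) = 26.04°; 17° < θc, so no — the ray refracts.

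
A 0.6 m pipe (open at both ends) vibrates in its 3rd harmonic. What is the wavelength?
λₙ = 2L/n = 0.4 m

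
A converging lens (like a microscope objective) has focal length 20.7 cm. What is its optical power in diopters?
P = 1/f = 4.831 D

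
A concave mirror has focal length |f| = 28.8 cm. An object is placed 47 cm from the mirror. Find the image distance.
f = +28.8 cm (concave); 1/di = 1/f − 1/do → di = 74.37 cm (real image, in front of mirror)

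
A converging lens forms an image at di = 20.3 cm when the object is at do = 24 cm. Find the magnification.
M = −di/do = -0.8458 (inverted image)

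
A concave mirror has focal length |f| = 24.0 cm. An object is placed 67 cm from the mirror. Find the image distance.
f = +24.0 cm (concave); 1/di = 1/f − 1/do → di = 37.4 cm (real image, in front of mirror)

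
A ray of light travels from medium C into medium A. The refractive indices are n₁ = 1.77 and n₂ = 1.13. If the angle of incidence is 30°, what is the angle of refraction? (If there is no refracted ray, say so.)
sin θ₂ = (n₁/n₂)·sin θ₁ = 0.7832 → θ₂ = 51.55°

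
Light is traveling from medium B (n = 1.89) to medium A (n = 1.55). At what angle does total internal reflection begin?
θc = arcsin(n₂/n₁) = 55.1°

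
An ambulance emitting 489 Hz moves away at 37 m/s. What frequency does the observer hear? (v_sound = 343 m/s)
f_obs = f·v/(v + v_s) = 441.4 Hz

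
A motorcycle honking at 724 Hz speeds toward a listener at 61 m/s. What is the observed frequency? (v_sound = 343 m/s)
f_obs = f·v/(v − v_s) = 880.6 Hz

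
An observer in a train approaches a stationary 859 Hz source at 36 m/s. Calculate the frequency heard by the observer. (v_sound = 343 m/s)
f_obs = f·(v + v_o)/v = 949.2 Hz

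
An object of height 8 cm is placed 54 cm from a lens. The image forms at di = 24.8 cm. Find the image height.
hi = (-di/do) × ho = -3.674 cm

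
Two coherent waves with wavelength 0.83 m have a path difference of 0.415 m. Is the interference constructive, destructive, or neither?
destructive — path difference = 0.5λ, an odd multiple of λ/2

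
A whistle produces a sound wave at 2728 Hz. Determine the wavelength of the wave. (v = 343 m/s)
λ = v/f = 0.1257 m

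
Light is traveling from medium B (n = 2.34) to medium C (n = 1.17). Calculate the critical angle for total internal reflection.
θc = arcsin(n₂/n₁) = 30°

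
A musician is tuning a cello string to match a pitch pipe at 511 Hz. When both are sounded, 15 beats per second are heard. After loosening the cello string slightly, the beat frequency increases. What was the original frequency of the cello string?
496 Hz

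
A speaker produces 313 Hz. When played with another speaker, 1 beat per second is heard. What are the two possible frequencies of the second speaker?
f₂ = 313 ± 1 Hz → 314 Hz or 312 Hz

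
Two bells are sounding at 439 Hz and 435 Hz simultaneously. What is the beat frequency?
4 Hz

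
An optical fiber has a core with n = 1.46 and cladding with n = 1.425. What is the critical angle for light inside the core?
θc = arcsin(n_cladding/n_core) = 77.43°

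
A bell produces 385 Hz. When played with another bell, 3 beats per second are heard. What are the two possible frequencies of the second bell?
f₂ = 385 ± 3 Hz → 388 Hz or 382 Hz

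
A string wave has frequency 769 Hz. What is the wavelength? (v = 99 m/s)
λ = v/f = 0.1287 m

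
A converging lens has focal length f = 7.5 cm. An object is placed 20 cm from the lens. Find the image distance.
1/di = 1/f − 1/do → di = 12 cm (real image)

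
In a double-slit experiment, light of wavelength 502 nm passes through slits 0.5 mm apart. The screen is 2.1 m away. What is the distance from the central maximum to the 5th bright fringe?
y = mλL/d = 10.54 mm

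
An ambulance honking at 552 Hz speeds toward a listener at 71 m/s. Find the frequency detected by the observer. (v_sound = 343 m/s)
f_obs = f·v/(v − v_s) = 696.1 Hz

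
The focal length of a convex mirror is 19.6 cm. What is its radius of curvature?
R = 2|f| = 39.2 cm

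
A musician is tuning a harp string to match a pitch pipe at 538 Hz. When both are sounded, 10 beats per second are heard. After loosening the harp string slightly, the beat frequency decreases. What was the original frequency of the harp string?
548 Hz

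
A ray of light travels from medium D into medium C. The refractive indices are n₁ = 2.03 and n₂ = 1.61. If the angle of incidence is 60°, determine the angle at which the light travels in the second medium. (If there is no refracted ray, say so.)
sin θ₂ = (n₁/n₂)·sin θ₁ = 1.092 > 1, so there is no refracted ray — the light undergoes total internal reflection.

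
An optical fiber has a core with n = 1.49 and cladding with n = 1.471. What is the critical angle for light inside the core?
θc = arcsin(n_cladding/n_core) = 80.84°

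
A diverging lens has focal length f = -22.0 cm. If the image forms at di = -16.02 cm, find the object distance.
1/do = 1/f − 1/di → do = 58.94 cm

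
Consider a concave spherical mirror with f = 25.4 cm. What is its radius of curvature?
R = 2|f| = 50.8 cm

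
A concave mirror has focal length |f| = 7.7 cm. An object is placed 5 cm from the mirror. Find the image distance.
f = +7.7 cm (concave); 1/di = 1/f − 1/do → di = -14.26 cm (virtual image, behind mirror)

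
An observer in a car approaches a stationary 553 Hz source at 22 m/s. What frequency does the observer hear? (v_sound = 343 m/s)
f_obs = f·(v + v_o)/v = 588.5 Hz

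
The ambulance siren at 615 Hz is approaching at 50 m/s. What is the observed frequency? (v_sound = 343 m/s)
f_obs = f·v/(v − v_s) = 719.9 Hz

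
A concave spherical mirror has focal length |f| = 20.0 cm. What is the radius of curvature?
R = 2|f| = 40 cm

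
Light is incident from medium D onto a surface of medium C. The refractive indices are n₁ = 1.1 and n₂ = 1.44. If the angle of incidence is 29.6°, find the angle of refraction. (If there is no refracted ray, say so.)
sin θ₂ = (n₁/n₂)·sin θ₁ = 0.3773 → θ₂ = 22.17°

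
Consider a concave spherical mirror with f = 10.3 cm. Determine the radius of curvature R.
R = 2|f| = 20.6 cm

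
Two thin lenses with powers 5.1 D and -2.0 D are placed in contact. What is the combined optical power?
P_total = P₁ + P₂ = 3.1 D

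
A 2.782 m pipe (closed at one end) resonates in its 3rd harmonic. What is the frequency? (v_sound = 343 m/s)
fₙ = nv/(4L) = 92.47 Hz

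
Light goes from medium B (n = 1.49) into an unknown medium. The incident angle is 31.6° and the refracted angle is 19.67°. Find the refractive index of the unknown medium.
n₂ = n₁·sin θ₁ / sin θ₂ = 2.319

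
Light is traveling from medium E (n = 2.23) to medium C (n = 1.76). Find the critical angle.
θc = arcsin(n₂/n₁) = 52.11°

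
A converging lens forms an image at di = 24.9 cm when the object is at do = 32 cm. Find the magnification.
M = −di/do = -0.7781 (inverted image)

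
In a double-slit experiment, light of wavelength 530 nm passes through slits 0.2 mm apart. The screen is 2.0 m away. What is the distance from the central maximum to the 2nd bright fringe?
y = mλL/d = 10.6 mm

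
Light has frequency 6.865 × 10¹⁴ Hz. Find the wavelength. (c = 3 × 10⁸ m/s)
λ = c/f = 437 nm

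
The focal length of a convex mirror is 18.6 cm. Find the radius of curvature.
R = 2|f| = 37.2 cm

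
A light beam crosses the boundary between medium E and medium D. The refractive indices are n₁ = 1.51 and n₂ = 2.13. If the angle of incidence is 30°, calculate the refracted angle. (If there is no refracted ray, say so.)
sin θ₂ = (n₁/n₂)·sin θ₁ = 0.3545 → θ₂ = 20.76°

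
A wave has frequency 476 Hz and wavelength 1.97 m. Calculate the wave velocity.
v = fλ = 937.7 m/s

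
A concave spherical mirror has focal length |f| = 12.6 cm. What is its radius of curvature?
R = 2|f| = 25.2 cm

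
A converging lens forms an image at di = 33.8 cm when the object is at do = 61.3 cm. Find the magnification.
M = −di/do = -0.5514 (inverted image)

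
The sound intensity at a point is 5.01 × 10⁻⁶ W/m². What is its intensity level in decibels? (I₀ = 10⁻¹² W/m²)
β = 10·log₁₀(I/I₀) = 67 dB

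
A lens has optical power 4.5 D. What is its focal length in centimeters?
f = 1/P = 22.22 cm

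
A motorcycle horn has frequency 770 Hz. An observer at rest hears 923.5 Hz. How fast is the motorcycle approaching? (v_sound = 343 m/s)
v_s = v·(1 − f/f_obs) = 57.01 m/s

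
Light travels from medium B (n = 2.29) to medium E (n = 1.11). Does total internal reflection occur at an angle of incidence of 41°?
θc = arcsin(n₂/n₁) = 28.99°; 41° > θc, so yes — total internal reflection.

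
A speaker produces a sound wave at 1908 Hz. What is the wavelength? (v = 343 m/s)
λ = v/f = 0.1798 m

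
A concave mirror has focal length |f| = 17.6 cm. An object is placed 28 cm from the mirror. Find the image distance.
f = +17.6 cm (concave); 1/di = 1/f − 1/do → di = 47.38 cm (real image, in front of mirror)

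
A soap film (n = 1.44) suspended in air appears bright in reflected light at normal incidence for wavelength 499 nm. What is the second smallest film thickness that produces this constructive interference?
2nt = (m − ½)λ with m = 2 → t = (m − ½)λ/(2n) = 259.9 nm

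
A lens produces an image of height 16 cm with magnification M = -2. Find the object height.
ho = |hi|/|M| = 8 cm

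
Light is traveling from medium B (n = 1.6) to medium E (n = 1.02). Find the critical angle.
θc = arcsin(n₂/n₁) = 39.61°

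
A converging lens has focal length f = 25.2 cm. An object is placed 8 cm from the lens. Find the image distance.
1/di = 1/f − 1/do → di = -11.72 cm (virtual image)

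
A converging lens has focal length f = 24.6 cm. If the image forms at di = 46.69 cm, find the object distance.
1/do = 1/f − 1/di → do = 52 cm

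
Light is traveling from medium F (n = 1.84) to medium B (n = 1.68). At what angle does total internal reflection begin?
θc = arcsin(n₂/n₁) = 65.93°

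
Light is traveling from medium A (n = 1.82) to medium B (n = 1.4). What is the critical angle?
θc = arcsin(n₂/n₁) = 50.28°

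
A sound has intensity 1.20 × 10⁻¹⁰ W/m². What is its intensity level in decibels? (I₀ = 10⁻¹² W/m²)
β = 10·log₁₀(I/I₀) = 20.79 dB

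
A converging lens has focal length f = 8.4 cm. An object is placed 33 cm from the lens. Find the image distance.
1/di = 1/f − 1/do → di = 11.27 cm (real image)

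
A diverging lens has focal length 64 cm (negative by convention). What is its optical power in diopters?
P = 1/f = -1.562 D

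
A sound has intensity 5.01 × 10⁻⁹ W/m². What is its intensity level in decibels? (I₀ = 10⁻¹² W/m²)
β = 10·log₁₀(I/I₀) = 37 dB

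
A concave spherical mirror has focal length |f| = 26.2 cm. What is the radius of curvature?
R = 2|f| = 52.4 cm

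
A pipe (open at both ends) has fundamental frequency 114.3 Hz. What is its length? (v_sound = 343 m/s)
L = v/(2f₁) = 1.5 m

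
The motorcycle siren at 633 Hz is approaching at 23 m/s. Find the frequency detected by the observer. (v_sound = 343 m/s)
f_obs = f·v/(v − v_s) = 678.5 Hz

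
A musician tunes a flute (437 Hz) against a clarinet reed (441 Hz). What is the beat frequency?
4 Hz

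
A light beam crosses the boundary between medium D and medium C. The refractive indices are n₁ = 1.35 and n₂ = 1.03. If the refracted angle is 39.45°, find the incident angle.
sin θ₁ = (n₂/n₁)·sin θ₂ → θ₁ = 29°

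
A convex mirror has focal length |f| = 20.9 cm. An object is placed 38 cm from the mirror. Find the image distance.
f = −20.9 cm (convex); 1/di = 1/f − 1/do → di = -13.48 cm (virtual image, behind mirror)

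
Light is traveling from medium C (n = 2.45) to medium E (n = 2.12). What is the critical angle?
θc = arcsin(n₂/n₁) = 59.92°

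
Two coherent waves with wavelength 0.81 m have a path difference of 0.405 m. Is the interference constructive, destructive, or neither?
destructive — path difference = 0.5λ, an odd multiple of λ/2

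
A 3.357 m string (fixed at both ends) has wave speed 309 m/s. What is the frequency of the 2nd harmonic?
fₙ = nv/(2L) = 92.05 Hz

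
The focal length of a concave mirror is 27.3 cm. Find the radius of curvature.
R = 2|f| = 54.6 cm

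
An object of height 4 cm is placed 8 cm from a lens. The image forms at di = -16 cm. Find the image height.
hi = (-di/do) × ho = 8 cm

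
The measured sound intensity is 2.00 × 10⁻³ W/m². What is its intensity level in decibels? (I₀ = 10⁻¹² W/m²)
β = 10·log₁₀(I/I₀) = 93.01 dB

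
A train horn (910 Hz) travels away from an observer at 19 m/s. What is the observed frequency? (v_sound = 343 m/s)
f_obs = f·v/(v + v_s) = 862.2 Hz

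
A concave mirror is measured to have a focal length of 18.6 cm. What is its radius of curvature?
R = 2|f| = 37.2 cm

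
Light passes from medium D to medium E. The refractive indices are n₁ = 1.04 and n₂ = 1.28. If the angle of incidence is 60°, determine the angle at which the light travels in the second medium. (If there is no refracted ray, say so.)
sin θ₂ = (n₁/n₂)·sin θ₁ = 0.7036 → θ₂ = 44.72°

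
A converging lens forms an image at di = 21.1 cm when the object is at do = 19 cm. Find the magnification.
M = −di/do = -1.111 (inverted image)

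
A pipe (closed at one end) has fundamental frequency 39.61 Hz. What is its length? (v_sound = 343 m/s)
L = v/(4f₁) = 2.165 m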